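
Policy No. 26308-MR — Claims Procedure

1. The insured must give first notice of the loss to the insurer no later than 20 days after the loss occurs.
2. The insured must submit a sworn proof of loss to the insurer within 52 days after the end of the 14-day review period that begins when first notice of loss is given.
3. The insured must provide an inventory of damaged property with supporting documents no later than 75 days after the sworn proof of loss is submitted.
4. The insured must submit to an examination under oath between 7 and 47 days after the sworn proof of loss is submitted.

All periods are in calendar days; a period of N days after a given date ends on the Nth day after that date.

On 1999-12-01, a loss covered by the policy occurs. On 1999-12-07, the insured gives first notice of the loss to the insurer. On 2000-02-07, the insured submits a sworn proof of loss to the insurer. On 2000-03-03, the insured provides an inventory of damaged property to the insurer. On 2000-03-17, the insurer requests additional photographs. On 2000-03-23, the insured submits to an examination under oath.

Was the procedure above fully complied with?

Yes

(1) due by 1999-12-01 + 20 days = 1999-12-21; done 1999-12-07 — timely.
(2) due by 1999-12-21 + 52 days = 2000-02-11; 2000-02-07 is within that limit.
(3) due by 2000-02-07 + 75 days = 2000-04-22; done 2000-03-03 — timely.
(4) the permitted window runs from 2000-02-07 + 7 = 2000-02-14 to 2000-02-07 + 47 = 2000-03-25; done 2000-03-23 — within the window.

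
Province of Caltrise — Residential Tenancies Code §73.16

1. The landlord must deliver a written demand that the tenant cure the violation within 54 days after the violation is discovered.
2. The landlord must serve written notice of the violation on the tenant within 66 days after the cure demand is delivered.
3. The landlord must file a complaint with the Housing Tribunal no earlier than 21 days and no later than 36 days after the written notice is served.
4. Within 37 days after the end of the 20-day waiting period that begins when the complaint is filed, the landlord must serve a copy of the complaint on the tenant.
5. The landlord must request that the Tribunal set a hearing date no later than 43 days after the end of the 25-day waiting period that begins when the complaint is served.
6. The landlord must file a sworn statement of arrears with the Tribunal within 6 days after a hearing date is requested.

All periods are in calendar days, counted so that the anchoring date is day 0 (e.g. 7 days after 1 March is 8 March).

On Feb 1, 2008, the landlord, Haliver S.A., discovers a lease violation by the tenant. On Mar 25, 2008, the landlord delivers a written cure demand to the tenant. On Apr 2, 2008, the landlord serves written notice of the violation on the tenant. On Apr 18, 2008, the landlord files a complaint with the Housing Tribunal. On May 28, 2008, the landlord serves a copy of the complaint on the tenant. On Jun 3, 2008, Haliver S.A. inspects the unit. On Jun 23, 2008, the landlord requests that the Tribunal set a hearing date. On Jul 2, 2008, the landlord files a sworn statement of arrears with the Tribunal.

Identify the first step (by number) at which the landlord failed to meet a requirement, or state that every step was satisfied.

Step 1: 54 days after Feb 1, 2008 (when the violation is discovered) is Mar 26, 2008; done Mar 25, 2008 — timely.
Step 2: 66 days after Mar 25, 2008 (when the cure demand is delivered) is May 30, 2008; Apr 2, 2008 is within that limit.
Step 3: the window is 21–36 days after Apr 2, 2008 (when the written notice is served), so Apr 23, 2008 through May 8, 2008; Apr 18, 2008 is 5 days too early.
The analysis stops there.

Step 3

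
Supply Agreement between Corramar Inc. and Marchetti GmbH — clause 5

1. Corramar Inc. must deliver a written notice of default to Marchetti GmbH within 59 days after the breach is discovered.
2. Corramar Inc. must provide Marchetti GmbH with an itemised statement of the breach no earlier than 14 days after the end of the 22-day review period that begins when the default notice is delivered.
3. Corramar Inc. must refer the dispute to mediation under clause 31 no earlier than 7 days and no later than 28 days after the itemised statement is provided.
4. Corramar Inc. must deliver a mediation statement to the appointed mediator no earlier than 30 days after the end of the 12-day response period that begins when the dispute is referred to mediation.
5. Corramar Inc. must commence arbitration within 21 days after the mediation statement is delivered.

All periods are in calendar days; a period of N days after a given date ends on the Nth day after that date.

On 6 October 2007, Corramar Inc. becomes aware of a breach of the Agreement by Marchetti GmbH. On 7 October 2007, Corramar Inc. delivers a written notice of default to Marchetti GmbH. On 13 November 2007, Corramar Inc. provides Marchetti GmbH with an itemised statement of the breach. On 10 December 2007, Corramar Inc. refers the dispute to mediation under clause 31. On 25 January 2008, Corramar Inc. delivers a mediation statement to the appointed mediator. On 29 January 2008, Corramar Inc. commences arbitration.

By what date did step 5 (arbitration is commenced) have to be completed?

15 February 2008

Step 5 runs from 25 January 2008, when the mediation statement is delivered. 21 days after 25 January 2008 is 15 February 2008.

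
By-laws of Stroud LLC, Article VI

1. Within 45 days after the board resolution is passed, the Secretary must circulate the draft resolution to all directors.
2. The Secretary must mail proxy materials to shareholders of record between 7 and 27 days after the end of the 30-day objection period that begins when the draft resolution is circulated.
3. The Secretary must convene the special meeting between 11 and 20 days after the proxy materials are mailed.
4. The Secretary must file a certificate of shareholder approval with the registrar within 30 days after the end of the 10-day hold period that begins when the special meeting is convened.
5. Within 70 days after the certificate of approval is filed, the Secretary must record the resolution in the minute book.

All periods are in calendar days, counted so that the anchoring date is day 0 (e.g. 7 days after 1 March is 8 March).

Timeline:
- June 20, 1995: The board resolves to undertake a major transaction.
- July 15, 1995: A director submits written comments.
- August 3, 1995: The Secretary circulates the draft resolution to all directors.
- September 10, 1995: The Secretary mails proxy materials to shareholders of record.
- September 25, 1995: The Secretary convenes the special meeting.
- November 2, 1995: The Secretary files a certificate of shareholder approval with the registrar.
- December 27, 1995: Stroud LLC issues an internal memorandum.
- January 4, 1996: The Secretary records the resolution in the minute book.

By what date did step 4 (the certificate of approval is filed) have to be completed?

November 4, 1995

The special meeting is convened on September 25, 1995; the 10-day hold period therefore ends October 5, 1995, and step 4 runs from that date. 30 days after October 5, 1995 is November 4, 1995.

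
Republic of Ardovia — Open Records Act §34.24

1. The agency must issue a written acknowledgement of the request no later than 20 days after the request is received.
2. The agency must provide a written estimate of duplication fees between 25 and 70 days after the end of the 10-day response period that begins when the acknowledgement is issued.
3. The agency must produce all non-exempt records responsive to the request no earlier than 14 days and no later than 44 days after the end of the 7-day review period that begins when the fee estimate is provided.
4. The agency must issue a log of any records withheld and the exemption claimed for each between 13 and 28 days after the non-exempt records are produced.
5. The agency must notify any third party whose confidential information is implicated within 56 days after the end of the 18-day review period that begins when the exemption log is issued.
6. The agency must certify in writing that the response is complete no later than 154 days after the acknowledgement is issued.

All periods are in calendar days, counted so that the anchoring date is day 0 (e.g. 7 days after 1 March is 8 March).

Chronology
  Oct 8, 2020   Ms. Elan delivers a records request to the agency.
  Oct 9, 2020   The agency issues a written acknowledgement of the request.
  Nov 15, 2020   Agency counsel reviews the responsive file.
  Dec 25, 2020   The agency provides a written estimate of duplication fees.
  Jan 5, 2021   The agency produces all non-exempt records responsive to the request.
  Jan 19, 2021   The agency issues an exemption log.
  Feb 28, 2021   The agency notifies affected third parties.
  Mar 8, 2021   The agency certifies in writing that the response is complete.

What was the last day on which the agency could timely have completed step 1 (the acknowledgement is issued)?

Oct 28, 2020

Step 1 runs from Oct 8, 2020, when the request is received. 20 days after Oct 8, 2020 is Oct 28, 2020.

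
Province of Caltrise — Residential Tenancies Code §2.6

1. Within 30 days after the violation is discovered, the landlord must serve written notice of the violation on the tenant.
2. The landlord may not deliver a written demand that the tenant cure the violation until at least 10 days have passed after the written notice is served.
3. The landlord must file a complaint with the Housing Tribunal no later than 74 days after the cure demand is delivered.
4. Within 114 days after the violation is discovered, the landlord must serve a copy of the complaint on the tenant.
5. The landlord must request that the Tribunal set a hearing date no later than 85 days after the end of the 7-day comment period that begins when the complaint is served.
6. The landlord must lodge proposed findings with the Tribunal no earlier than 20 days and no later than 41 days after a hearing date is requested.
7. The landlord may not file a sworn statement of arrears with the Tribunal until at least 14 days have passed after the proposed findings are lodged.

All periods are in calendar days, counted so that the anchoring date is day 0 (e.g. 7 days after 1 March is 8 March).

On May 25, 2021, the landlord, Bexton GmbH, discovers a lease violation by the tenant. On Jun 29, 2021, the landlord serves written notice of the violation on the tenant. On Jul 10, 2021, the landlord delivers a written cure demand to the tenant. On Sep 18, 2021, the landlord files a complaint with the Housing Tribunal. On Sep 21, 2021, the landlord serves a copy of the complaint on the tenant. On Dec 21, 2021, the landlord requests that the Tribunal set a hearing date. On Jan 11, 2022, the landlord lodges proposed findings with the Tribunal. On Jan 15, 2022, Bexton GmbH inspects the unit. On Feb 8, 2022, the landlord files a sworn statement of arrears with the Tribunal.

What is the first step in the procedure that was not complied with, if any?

(1) due by May 25, 2021 + 30 days = Jun 24, 2021; done Jun 29, 2021 — 5 days late.

Step 1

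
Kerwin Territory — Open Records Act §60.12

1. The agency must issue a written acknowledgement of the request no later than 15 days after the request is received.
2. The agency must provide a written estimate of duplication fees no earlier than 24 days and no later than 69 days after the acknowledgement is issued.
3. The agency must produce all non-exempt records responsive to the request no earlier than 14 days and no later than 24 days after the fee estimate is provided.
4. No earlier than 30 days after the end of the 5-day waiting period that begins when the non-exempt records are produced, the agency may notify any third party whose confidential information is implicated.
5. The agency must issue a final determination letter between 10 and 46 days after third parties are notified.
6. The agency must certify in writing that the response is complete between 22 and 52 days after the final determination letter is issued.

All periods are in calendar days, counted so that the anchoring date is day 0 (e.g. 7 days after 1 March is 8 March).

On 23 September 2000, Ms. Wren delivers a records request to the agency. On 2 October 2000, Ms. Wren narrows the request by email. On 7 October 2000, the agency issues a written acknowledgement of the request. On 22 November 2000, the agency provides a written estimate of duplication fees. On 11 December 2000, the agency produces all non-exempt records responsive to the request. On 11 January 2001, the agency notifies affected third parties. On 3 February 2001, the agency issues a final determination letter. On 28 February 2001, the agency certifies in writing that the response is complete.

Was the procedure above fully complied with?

Step 1 — counting 15 days from 23 September 2000 (when the request is received) gives a deadline of 8 October 2000; 7 October 2000 is within that limit.
Step 2 — 24 and 69 days from 7 October 2000 (when the acknowledgement is issued) are 31 October 2000 and 15 December 2000 respectively; done 22 November 2000 — within the window.
Step 3 — 14 and 24 days from 22 November 2000 (when the fee estimate is provided) are 6 December 2000 and 16 December 2000 respectively; done 11 December 2000, which is between those dates.
Step 4 — must wait 30 days from 16 December 2000 (end of the 5-day waiting period, which began when the non-exempt records are produced on 11 December 2000), so not before 15 January 2001; acted on 11 January 2001, 4 days prematurely.

No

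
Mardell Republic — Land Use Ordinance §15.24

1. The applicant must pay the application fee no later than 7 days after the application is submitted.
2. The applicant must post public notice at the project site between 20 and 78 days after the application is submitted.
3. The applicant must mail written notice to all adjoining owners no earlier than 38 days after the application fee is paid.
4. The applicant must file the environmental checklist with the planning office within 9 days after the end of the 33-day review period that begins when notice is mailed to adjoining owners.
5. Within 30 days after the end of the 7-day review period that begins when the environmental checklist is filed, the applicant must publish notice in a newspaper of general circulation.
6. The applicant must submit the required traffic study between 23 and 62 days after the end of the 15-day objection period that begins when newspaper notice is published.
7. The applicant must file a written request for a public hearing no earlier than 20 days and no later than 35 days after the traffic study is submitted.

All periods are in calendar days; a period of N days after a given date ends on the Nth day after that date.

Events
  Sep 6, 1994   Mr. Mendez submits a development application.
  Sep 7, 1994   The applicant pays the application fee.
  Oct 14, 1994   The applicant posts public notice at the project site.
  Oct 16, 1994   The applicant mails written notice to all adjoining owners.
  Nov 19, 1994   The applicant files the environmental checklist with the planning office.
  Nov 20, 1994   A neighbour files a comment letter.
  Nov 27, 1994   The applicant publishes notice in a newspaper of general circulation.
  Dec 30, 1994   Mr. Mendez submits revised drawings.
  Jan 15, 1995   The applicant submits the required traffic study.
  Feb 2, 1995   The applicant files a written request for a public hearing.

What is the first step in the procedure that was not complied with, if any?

(1) due by Sep 6, 1994 + 7 days = Sep 13, 1994; done Sep 7, 1994 — timely.
(2) the permitted window runs from Sep 6, 1994 + 20 = Sep 26, 1994 to Sep 6, 1994 + 78 = Nov 23, 1994; Oct 14, 1994 falls inside that range.
(3) permitted from Sep 7, 1994 + 38 days = Oct 15, 1994 onward; done Oct 16, 1994 — permitted.
(4) due by Nov 18, 1994 + 9 days = Nov 27, 1994; completed Nov 19, 1994, before the deadline.
(5) due by Nov 26, 1994 + 30 days = Dec 26, 1994; done Nov 27, 1994 — timely.
(6) the permitted window runs from Dec 12, 1994 + 23 = Jan 4, 1995 to Dec 12, 1994 + 62 = Feb 12, 1995; done Jan 15, 1995, which is between those dates.
(7) the permitted window runs from Jan 15, 1995 + 20 = Feb 4, 1995 to Jan 15, 1995 + 35 = Feb 19, 1995; done Feb 2, 1995 — 2 days before the window opened.
The procedure was therefore not followed at step 7.

Step 7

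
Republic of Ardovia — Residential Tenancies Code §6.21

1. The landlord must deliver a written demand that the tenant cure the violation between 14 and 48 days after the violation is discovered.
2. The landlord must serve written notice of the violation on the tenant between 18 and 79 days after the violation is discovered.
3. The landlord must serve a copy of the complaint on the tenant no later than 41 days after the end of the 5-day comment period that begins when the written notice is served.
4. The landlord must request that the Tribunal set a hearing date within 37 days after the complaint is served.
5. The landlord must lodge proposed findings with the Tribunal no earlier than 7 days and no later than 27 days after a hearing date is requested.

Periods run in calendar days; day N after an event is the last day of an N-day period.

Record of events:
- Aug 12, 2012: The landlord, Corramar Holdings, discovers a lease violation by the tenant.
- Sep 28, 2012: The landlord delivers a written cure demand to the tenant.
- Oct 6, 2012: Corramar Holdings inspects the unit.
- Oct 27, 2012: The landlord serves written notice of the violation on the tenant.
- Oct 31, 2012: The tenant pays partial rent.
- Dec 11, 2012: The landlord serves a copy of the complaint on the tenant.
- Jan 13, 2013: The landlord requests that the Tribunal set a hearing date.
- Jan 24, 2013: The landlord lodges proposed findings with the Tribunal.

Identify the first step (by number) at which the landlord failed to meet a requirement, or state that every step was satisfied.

(1) the permitted window runs from Aug 12, 2012 + 14 = Aug 26, 2012 to Aug 12, 2012 + 48 = Sep 29, 2012; Sep 28, 2012 falls inside that range.
(2) the permitted window runs from Aug 12, 2012 + 18 = Aug 30, 2012 to Aug 12, 2012 + 79 = Oct 30, 2012; Oct 27, 2012 falls inside that range.
(3) due by Nov 1, 2012 + 41 days = Dec 12, 2012; done Dec 11, 2012 — timely.
(4) due by Dec 11, 2012 + 37 days = Jan 17, 2013; completed Jan 13, 2013, before the deadline.
(5) the permitted window runs from Jan 13, 2013 + 7 = Jan 20, 2013 to Jan 13, 2013 + 27 = Feb 9, 2013; done Jan 24, 2013 — within the window.

None — every step was satisfied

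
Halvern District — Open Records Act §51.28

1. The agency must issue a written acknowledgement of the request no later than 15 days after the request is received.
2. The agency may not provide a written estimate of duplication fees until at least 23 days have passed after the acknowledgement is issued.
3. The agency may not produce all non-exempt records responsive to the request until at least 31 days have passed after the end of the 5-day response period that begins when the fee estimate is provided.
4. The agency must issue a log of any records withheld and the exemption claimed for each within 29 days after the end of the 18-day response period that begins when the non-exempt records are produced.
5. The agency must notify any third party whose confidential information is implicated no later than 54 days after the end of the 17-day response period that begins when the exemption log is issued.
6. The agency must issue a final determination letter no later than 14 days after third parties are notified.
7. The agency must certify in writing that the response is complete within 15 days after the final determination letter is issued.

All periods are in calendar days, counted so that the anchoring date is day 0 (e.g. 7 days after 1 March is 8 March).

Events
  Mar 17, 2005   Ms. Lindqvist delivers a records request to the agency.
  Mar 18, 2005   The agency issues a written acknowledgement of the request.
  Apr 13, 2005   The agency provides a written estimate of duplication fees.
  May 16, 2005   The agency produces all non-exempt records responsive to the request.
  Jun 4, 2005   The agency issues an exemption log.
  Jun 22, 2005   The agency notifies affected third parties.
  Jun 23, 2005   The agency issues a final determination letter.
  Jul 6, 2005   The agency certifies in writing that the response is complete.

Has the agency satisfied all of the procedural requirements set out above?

Step 1: 15 days after Mar 17, 2005 (when the request is received) is Apr 1, 2005; completed Mar 18, 2005, before the deadline.
Step 2: the earliest permitted date is 23 days after Mar 18, 2005 (when the acknowledgement is issued), i.e. Apr 10, 2005; done Apr 13, 2005 — permitted.
Step 3: the earliest permitted date is 31 days after Apr 18, 2005 (end of the 5-day response period, which began when the fee estimate is provided on Apr 13, 2005), i.e. May 19, 2005; done May 16, 2005 — 3 days too early.
No need to go further; step 3 was not satisfied.

No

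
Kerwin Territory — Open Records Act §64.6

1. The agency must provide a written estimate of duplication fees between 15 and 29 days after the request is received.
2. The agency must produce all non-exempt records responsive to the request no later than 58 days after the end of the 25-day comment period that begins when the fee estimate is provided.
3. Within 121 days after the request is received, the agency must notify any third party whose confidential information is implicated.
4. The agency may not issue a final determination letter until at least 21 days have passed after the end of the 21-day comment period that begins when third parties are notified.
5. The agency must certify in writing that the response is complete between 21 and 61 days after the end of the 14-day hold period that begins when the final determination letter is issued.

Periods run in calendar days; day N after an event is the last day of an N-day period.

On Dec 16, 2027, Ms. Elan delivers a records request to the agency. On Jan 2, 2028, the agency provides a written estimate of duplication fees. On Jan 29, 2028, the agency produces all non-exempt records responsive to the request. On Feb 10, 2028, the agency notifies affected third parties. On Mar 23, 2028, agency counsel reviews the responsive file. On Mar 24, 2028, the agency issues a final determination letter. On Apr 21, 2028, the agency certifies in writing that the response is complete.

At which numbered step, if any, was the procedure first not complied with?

Step 5

Step 1: the window is 15–29 days after Dec 16, 2027 (when the request is received), so Dec 31, 2027 through Jan 14, 2028; done Jan 2, 2028 — within the window.
Step 2: 58 days after Jan 27, 2028 (end of the 25-day comment period, which began when the fee estimate is provided on Jan 2, 2028) is Mar 25, 2028; completed Jan 29, 2028, before the deadline.
Step 3: 121 days after Dec 16, 2027 (when the request is received) is Apr 15, 2028; completed Feb 10, 2028, before the deadline.
Step 4: the earliest permitted date is 21 days after Mar 2, 2028 (end of the 21-day comment period, which began when third parties are notified on Feb 10, 2028), i.e. Mar 23, 2028; done Mar 24, 2028, after the minimum wait.
Step 5: the window is 21–61 days after Apr 7, 2028 (end of the 14-day hold period, which began when the final determination letter is issued on Mar 24, 2028), so Apr 28, 2028 through Jun 7, 2028; done Apr 21, 2028 — 7 days before the window opened.
That is the first point of non-compliance.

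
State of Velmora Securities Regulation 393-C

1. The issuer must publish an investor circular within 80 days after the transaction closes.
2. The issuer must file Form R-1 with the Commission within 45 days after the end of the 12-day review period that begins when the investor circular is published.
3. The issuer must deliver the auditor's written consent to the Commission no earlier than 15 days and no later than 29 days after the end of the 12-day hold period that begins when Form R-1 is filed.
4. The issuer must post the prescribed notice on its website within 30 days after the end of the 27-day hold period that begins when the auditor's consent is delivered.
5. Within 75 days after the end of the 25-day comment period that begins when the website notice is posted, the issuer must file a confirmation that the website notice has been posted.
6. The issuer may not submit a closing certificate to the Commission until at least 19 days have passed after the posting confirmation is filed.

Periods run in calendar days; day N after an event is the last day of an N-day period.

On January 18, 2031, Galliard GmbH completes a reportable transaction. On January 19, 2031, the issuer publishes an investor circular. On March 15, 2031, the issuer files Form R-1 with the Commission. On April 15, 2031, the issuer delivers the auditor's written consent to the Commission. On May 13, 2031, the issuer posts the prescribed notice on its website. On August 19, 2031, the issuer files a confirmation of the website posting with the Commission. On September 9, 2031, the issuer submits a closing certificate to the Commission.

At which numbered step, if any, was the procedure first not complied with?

None — every step was satisfied

(1) due by January 18, 2031 + 80 days = April 8, 2031; January 19, 2031 is within that limit.
(2) due by January 31, 2031 + 45 days = March 17, 2031; done March 15, 2031 — timely.
(3) the permitted window runs from March 27, 2031 + 15 = April 11, 2031 to March 27, 2031 + 29 = April 25, 2031; done April 15, 2031 — within the window.
(4) due by May 12, 2031 + 30 days = June 11, 2031; May 13, 2031 is within that limit.
(5) due by June 7, 2031 + 75 days = August 21, 2031; August 19, 2031 is within that limit.
(6) permitted from August 19, 2031 + 19 days = September 7, 2031 onward; September 9, 2031 is on or after that date.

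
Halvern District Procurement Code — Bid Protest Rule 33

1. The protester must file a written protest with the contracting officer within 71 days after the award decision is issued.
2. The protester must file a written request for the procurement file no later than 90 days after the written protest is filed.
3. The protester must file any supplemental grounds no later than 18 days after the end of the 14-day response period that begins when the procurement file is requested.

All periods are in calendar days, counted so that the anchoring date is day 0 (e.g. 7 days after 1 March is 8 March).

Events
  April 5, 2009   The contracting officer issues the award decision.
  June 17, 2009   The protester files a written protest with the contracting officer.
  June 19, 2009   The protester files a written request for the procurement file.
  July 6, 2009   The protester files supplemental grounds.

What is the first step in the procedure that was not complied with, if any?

(1) due by April 5, 2009 + 71 days = June 15, 2009; done June 17, 2009 — 2 days late.

Step 1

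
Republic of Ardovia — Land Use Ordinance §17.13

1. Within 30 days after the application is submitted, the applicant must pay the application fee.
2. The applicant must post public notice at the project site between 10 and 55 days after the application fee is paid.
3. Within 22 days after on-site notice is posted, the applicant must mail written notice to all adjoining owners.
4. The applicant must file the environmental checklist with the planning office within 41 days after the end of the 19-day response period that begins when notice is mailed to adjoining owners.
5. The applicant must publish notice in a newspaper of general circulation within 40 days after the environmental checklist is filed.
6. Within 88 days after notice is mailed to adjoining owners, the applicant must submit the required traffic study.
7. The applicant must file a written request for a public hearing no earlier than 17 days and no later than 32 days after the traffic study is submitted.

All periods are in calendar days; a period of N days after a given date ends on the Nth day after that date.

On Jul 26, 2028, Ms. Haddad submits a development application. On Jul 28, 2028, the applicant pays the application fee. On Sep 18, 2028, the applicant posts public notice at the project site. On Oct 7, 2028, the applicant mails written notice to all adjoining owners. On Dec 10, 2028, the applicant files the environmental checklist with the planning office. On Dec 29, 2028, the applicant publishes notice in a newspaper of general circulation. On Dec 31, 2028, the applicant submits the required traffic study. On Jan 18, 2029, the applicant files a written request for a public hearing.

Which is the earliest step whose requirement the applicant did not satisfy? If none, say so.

Step 1 — counting 30 days from Jul 26, 2028 (when the application is submitted) gives a deadline of Aug 25, 2028; completed Jul 28, 2028, before the deadline.
Step 2 — 10 and 55 days from Jul 28, 2028 (when the application fee is paid) are Aug 7, 2028 and Sep 21, 2028 respectively; Sep 18, 2028 falls inside that range.
Step 3 — counting 22 days from Sep 18, 2028 (when on-site notice is posted) gives a deadline of Oct 10, 2028; Oct 7, 2028 is within that limit.
Step 4 — counting 41 days from Oct 26, 2028 (end of the 19-day response period, which began when notice is mailed to adjoining owners on Oct 7, 2028) gives a deadline of Dec 6, 2028; not done until Dec 10, 2028, 4 days after the deadline.

Step 4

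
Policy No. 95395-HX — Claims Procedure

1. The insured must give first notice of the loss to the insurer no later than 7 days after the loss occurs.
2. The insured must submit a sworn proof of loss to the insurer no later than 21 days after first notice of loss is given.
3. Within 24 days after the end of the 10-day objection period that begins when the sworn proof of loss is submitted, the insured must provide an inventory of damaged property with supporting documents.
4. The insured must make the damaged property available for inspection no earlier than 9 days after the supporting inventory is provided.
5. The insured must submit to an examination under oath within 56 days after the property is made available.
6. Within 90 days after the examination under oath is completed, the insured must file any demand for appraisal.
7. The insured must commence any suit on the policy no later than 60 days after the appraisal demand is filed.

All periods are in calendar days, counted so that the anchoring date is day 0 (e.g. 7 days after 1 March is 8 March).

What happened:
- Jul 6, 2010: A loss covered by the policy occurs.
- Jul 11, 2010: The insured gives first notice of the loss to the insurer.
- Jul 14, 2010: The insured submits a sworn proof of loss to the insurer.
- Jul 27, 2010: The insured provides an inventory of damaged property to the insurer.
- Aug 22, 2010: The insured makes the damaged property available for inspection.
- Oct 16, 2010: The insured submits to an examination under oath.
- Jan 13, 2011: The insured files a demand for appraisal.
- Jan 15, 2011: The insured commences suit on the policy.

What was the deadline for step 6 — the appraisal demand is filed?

Step 6 runs from Oct 16, 2010, when the examination under oath is completed. 90 days after Oct 16, 2010 is Jan 14, 2011.

Jan 14, 2011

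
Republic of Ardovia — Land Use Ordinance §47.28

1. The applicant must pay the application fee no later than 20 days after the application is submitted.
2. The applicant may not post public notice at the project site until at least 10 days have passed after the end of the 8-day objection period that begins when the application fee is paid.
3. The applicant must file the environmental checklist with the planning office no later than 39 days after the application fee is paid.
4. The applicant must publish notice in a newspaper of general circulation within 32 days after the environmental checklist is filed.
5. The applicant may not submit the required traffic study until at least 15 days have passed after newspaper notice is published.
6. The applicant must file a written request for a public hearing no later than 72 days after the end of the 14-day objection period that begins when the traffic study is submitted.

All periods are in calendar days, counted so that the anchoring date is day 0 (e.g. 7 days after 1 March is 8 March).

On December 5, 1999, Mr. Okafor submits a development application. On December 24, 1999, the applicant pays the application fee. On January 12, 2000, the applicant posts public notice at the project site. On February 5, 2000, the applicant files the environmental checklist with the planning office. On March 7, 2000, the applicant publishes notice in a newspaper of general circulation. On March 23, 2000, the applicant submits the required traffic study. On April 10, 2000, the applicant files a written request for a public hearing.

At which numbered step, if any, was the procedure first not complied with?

(1) due by December 5, 1999 + 20 days = December 25, 1999; completed December 24, 1999, before the deadline.
(2) permitted from January 1, 2000 + 10 days = January 11, 2000 onward; January 12, 2000 is on or after that date.
(3) due by December 24, 1999 + 39 days = February 1, 2000; not done until February 5, 2000, 4 days after the deadline.

Step 3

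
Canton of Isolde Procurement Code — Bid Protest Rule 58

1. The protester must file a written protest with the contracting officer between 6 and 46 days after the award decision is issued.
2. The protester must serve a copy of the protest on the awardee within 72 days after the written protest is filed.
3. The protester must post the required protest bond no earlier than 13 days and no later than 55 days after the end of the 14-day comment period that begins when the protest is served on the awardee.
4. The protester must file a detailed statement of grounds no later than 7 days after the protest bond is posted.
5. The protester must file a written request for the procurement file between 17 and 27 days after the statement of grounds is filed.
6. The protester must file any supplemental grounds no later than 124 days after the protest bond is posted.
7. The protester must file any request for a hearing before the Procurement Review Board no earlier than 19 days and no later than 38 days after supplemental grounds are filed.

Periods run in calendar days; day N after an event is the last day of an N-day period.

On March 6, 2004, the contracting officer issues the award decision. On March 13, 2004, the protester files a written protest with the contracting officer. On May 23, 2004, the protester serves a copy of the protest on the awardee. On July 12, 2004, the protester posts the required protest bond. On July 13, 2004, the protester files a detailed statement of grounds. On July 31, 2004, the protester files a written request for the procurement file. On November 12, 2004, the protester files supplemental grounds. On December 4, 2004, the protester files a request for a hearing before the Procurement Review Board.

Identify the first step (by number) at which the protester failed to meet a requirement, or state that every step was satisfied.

None — every step was satisfied

Step 1: the window is 6–46 days after March 6, 2004 (when the award decision is issued), so March 12, 2004 through April 21, 2004; done March 13, 2004, which is between those dates.
Step 2: 72 days after March 13, 2004 (when the written protest is filed) is May 24, 2004; done May 23, 2004 — timely.
Step 3: the window is 13–55 days after June 6, 2004 (end of the 14-day comment period, which began when the protest is served on the awardee on May 23, 2004), so June 19, 2004 through July 31, 2004; done July 12, 2004, which is between those dates.
Step 4: 7 days after July 12, 2004 (when the protest bond is posted) is July 19, 2004; July 13, 2004 is within that limit.
Step 5: the window is 17–27 days after July 13, 2004 (when the statement of grounds is filed), so July 30, 2004 through August 9, 2004; done July 31, 2004, which is between those dates.
Step 6: 124 days after July 12, 2004 (when the protest bond is posted) is November 13, 2004; November 12, 2004 is within that limit.
Step 7: the window is 19–38 days after November 12, 2004 (when supplemental grounds are filed), so December 1, 2004 through December 20, 2004; done December 4, 2004, which is between those dates.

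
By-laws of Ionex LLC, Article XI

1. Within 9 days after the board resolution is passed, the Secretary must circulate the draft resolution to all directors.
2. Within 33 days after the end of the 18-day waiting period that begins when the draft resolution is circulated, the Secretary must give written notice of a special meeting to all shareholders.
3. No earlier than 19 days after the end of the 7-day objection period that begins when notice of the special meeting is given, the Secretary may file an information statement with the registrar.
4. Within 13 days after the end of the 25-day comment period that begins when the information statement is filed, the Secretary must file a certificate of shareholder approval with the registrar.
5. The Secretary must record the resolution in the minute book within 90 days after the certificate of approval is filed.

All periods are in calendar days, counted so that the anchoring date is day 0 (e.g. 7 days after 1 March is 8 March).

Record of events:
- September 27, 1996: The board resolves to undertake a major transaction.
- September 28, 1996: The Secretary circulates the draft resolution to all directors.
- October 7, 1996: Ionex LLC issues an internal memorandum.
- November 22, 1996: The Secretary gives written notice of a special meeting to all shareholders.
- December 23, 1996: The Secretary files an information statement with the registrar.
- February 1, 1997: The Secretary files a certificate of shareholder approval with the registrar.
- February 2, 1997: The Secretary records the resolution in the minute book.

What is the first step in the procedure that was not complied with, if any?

Step 2

(1) due by September 27, 1996 + 9 days = October 6, 1996; completed September 28, 1996, before the deadline.
(2) due by October 16, 1996 + 33 days = November 18, 1996; not done until November 22, 1996, 4 days after the deadline.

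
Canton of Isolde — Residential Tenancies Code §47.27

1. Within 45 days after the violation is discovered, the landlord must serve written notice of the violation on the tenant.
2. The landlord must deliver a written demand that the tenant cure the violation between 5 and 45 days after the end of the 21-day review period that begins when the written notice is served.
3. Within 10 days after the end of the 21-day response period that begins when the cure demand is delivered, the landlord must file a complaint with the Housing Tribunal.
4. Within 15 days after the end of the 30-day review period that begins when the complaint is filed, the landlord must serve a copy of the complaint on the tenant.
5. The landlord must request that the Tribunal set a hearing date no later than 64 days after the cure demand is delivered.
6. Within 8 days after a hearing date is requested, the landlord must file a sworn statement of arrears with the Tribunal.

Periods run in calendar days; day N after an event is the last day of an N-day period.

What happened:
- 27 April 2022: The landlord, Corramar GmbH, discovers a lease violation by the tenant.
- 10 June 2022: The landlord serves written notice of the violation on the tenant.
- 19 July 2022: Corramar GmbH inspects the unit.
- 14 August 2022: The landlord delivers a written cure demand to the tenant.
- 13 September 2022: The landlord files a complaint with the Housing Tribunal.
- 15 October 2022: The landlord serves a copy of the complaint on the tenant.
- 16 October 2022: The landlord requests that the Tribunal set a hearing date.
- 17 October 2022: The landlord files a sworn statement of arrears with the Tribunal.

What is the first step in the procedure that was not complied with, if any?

None — every step was satisfied

Step 1: 45 days after 27 April 2022 (when the violation is discovered) is 11 June 2022; 10 June 2022 is within that limit.
Step 2: the window is 5–45 days after 1 July 2022 (end of the 21-day review period, which began when the written notice is served on 10 June 2022), so 6 July 2022 through 15 August 2022; 14 August 2022 falls inside that range.
Step 3: 10 days after 4 September 2022 (end of the 21-day response period, which began when the cure demand is delivered on 14 August 2022) is 14 September 2022; completed 13 September 2022, before the deadline.
Step 4: 15 days after 13 October 2022 (end of the 30-day review period, which began when the complaint is filed on 13 September 2022) is 28 October 2022; done 15 October 2022 — timely.
Step 5: 64 days after 14 August 2022 (when the cure demand is delivered) is 17 October 2022; 16 October 2022 is within that limit.
Step 6: 8 days after 16 October 2022 (when a hearing date is requested) is 24 October 2022; done 17 October 2022 — timely.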